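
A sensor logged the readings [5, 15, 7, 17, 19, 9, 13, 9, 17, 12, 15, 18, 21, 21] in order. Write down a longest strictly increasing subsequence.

Patience tails give the LIS length; then backtrack through the dp parents:
5 → extends → [5]
15 → extends → [5, 15]
7 → replaces 15 → [5, 7]
17 → extends → [5, 7, 17]
19 → extends → [5, 7, 17, 19]
9 → replaces 17 → [5, 7, 9, 19]
13 → replaces 19 → [5, 7, 9, 13]
9 → already a tail → [5, 7, 9, 13]
17 → extends → [5, 7, 9, 13, 17]
12 → replaces 13 → [5, 7, 9, 12, 17]
15 → replaces 17 → [5, 7, 9, 12, 15]
18 → extends → [5, 7, 9, 12, 15, 18]
21 → extends → [5, 7, 9, 12, 15, 18, 21]
21 → already a tail → [5, 7, 9, 12, 15, 18, 21]
Length 7; one witness is 5, 7, 9, 13, 17, 18, 21.

5, 7, 9, 13, 17, 18, 21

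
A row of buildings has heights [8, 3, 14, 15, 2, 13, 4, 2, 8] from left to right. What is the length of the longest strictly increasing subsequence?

3

Let dp[i] be the length of the longest such subsequence ending at index i:
i:      1  2  3  4  5  6  7  8  9
a[i]:   8  3 14 15  2 13  4  2  8
dp:     1  1  2  3  1  2  2  1  3
Maximum dp value is 3.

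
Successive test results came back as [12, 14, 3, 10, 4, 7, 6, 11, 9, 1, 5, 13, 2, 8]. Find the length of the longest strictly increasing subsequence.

Let dp[i] be the length of the longest such subsequence ending at index i:
i:      1  2  3  4  5  6  7  8  9 10 11 12 13 14
a[i]:  12 14  3 10  4  7  6 11  9  1  5 13  2  8
dp:     1  2  1  2  2  3  3  4  4  1  3  5  2  4
Maximum dp value is 5.

5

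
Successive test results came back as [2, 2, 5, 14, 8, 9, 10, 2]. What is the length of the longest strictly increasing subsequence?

5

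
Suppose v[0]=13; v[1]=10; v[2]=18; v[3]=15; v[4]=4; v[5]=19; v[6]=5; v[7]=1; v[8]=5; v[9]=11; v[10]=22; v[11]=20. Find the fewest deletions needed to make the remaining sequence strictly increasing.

8

Fewest deletions = n − (longest strictly increasing subsequence).
Patience tails:
13 → extends → [13]
10 → replaces 13 → [10]
18 → extends → [10, 18]
15 → replaces 18 → [10, 15]
4 → replaces 10 → [4, 15]
19 → extends → [4, 15, 19]
5 → replaces 15 → [4, 5, 19]
1 → replaces 4 → [1, 5, 19]
5 → already a tail → [1, 5, 19]
11 → replaces 19 → [1, 5, 11]
22 → extends → [1, 5, 11, 22]
20 → replaces 22 → [1, 5, 11, 20]
Longest strictly increasing subsequence has length 4, so deletions = 12 − 4 = 8.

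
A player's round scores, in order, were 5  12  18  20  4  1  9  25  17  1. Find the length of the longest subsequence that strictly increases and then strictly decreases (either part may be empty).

7

inc[i] = longest strictly increasing subsequence ending at i; dec[i] = longest strictly decreasing subsequence starting at i:
i:      1  2  3  4  5  6  7  8  9 10
a[i]:   5 12 18 20  4  1  9 25 17  1
inc:    1  2  3  4  1  1  2  5  3  1
dec:    3  3  3  3  2  1  2  3  2  1
Best peak at i=8 (value 25): inc=5, dec=3, length 5+3−1 = 7.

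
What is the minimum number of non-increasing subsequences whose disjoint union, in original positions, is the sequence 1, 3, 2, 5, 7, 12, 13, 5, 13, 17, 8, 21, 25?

9

The minimum number of non-increasing subsequences covering a sequence equals the length of its longest strictly increasing subsequence.
LIS length is 9 (e.g. 1, 3, 5, 7, 12, 13, 17, 21, 25), so 9 piles are needed.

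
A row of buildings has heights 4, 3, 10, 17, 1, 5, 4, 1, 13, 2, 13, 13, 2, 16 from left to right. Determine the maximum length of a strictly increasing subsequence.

Track the smallest tail for each achievable length (strict):
4 → extends → [4]
3 → replaces 4 → [3]
10 → extends → [3, 10]
17 → extends → [3, 10, 17]
1 → replaces 3 → [1, 10, 17]
5 → replaces 10 → [1, 5, 17]
4 → replaces 5 → [1, 4, 17]
1 → already a tail → [1, 4, 17]
13 → replaces 17 → [1, 4, 13]
2 → replaces 4 → [1, 2, 13]
13 → already a tail → [1, 2, 13]
13 → already a tail → [1, 2, 13]
2 → already a tail → [1, 2, 13]
16 → extends → [1, 2, 13, 16]
Four tails, so the longest strictly increasing subsequence has length 4 (e.g. 4, 10, 13, 16).

4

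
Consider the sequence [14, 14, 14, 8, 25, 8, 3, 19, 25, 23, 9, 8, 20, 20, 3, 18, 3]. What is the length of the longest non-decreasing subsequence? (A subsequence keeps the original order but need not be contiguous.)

Track the smallest tail for each achievable length (allowing ties):
14 → extends → [14]
14 → extends → [14, 14]
14 → extends → [14, 14, 14]
8 → replaces 14 → [8, 14, 14]
25 → extends → [8, 14, 14, 25]
8 → replaces 14 → [8, 8, 14, 25]
3 → replaces 8 → [3, 8, 14, 25]
19 → replaces 25 → [3, 8, 14, 19]
25 → extends → [3, 8, 14, 19, 25]
23 → replaces 25 → [3, 8, 14, 19, 23]
9 → replaces 14 → [3, 8, 9, 19, 23]
8 → replaces 9 → [3, 8, 8, 19, 23]
20 → replaces 23 → [3, 8, 8, 19, 20]
20 → extends → [3, 8, 8, 19, 20, 20]
3 → replaces 8 → [3, 3, 8, 19, 20, 20]
18 → replaces 19 → [3, 3, 8, 18, 20, 20]
3 → replaces 8 → [3, 3, 3, 18, 20, 20]
Six tails, so the longest non-decreasing subsequence has length 6 (e.g. 14, 14, 14, 19, 20, 20).

6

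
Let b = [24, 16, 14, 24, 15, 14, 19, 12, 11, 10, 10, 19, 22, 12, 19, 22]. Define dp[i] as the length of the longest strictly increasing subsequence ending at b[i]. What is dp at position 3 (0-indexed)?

2

dp[i] = 1 + max{dp[j] : j<i, b[j]<b[i]} (or 1 if no such j):
i:      0  1  2  3  4  5  6  7  8  9 10 11 12 13 14 15
b[i]:  24 16 14 24 15 14 19 12 11 10 10 19 22 12 19 22
dp:     1  1  1  2  2  1  3  1  1  1  1  3  4  2  3  4
At index 3 the value is 2.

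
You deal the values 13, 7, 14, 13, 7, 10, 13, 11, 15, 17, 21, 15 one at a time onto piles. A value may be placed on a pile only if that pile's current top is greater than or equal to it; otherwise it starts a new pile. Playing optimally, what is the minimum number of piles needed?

Place each on the leftmost legal pile:
13 → new pile 1 (tops now [13])
7 → pile 1 (tops now [7])
14 → new pile 2 (tops now [7, 14])
13 → pile 2 (tops now [7, 13])
7 → pile 1 (tops now [7, 13])
10 → pile 2 (tops now [7, 10])
13 → new pile 3 (tops now [7, 10, 13])
11 → pile 3 (tops now [7, 10, 11])
15 → new pile 4 (tops now [7, 10, 11, 15])
17 → new pile 5 (tops now [7, 10, 11, 15, 17])
21 → new pile 6 (tops now [7, 10, 11, 15, 17, 21])
15 → pile 4 (tops now [7, 10, 11, 15, 17, 21])
Six piles.

6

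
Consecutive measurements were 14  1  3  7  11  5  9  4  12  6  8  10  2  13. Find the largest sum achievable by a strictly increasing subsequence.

Let S[i] be the best sum of a strictly increasing subsequence ending at i:
i:      1  2  3  4  5  6  7  8  9 10 11 12 13 14
a[i]:  14  1  3  7 11  5  9  4 12  6  8 10  2 13
S:     14  1  4 11 22  9 20  8 34 15 23 33  3 47
Maximum is 47 (e.g. 1 + 3 + 7 + 11 + 12 + 13).

47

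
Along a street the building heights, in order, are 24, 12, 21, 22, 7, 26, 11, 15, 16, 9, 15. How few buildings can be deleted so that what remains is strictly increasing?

7

Fewest deletions = n − (longest strictly increasing subsequence).
i:      1  2  3  4  5  6  7  8  9 10 11
a[i]:  24 12 21 22  7 26 11 15 16  9 15
dp:     1  1  2  3  1  4  2  3  4  2  3
max dp = 4, so deletions = 11 − 4 = 7.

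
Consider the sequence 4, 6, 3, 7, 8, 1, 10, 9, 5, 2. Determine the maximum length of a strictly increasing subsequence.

Let dp[i] be the length of the longest such subsequence ending at index i:
i:      1  2  3  4  5  6  7  8  9 10
a[i]:   4  6  3  7  8  1 10  9  5  2
dp:     1  2  1  3  4  1  5  5  2  2
Maximum dp value is 5.

5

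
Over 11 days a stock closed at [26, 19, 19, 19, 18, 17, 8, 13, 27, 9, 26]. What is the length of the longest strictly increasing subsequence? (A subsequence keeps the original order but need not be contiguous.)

3

Let dp[i] be the length of the longest such subsequence ending at index i:
i:      1  2  3  4  5  6  7  8  9 10 11
a[i]:  26 19 19 19 18 17  8 13 27  9 26
dp:     1  1  1  1  1  1  1  2  3  2  3
Maximum dp value is 3.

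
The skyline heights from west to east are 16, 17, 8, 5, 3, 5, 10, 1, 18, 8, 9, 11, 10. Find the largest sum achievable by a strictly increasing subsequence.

Let S[i] be the best sum of a strictly increasing subsequence ending at i:
i:      1  2  3  4  5  6  7  8  9 10 11 12 13
a[i]:  16 17  8  5  3  5 10  1 18  8  9 11 10
S:     16 33  8  5  3  8 18  1 51 16 25 36 35
Maximum is 51 (e.g. 16 + 17 + 18).

51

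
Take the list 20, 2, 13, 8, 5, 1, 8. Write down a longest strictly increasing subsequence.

2, 5, 8

Patience tails give the LIS length; then backtrack through the dp parents:
20 → extends → [20]
2 → replaces 20 → [2]
13 → extends → [2, 13]
8 → replaces 13 → [2, 8]
5 → replaces 8 → [2, 5]
1 → replaces 2 → [1, 5]
8 → extends → [1, 5, 8]
Length 3; one witness is 2, 5, 8.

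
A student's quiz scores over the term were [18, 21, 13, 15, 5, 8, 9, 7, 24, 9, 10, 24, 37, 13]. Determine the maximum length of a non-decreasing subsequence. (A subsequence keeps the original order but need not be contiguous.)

Track the smallest tail for each achievable length (allowing ties):
18 → extends → [18]
21 → extends → [18, 21]
13 → replaces 18 → [13, 21]
15 → replaces 21 → [13, 15]
5 → replaces 13 → [5, 15]
8 → replaces 15 → [5, 8]
9 → extends → [5, 8, 9]
7 → replaces 8 → [5, 7, 9]
24 → extends → [5, 7, 9, 24]
9 → replaces 24 → [5, 7, 9, 9]
10 → extends → [5, 7, 9, 9, 10]
24 → extends → [5, 7, 9, 9, 10, 24]
37 → extends → [5, 7, 9, 9, 10, 24, 37]
13 → replaces 24 → [5, 7, 9, 9, 10, 13, 37]
Seven tails, so the longest non-decreasing subsequence has length 7 (e.g. 5, 8, 9, 9, 10, 24, 37).

7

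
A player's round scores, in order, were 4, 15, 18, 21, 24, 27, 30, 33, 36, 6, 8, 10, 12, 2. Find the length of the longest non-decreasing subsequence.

Track the smallest tail for each achievable length (allowing ties):
4 → extends → [4]
15 → extends → [4, 15]
18 → extends → [4, 15, 18]
21 → extends → [4, 15, 18, 21]
24 → extends → [4, 15, 18, 21, 24]
27 → extends → [4, 15, 18, 21, 24, 27]
30 → extends → [4, 15, 18, 21, 24, 27, 30]
33 → extends → [4, 15, 18, 21, 24, 27, 30, 33]
36 → extends → [4, 15, 18, 21, 24, 27, 30, 33, 36]
6 → replaces 15 → [4, 6, 18, 21, 24, 27, 30, 33, 36]
8 → replaces 18 → [4, 6, 8, 21, 24, 27, 30, 33, 36]
10 → replaces 21 → [4, 6, 8, 10, 24, 27, 30, 33, 36]
12 → replaces 24 → [4, 6, 8, 10, 12, 27, 30, 33, 36]
2 → replaces 4 → [2, 6, 8, 10, 12, 27, 30, 33, 36]
Nine tails, so the longest non-decreasing subsequence has length 9 (e.g. 4, 15, 18, 21, 24, 27, 30, 33, 36).

9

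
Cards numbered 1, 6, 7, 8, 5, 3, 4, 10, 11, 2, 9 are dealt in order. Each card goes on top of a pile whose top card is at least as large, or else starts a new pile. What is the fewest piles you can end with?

6

Place each on the leftmost legal pile:
1 → new pile 1 (tops now [1])
6 → new pile 2 (tops now [1, 6])
7 → new pile 3 (tops now [1, 6, 7])
8 → new pile 4 (tops now [1, 6, 7, 8])
5 → pile 2 (tops now [1, 5, 7, 8])
3 → pile 2 (tops now [1, 3, 7, 8])
4 → pile 3 (tops now [1, 3, 4, 8])
10 → new pile 5 (tops now [1, 3, 4, 8, 10])
11 → new pile 6 (tops now [1, 3, 4, 8, 10, 11])
2 → pile 2 (tops now [1, 2, 4, 8, 10, 11])
9 → pile 5 (tops now [1, 2, 4, 8, 9, 11])
Six piles.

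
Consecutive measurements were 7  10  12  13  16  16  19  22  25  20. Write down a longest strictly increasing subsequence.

Patience tails give the LIS length; then backtrack through the dp parents:
7 → extends → [7]
10 → extends → [7, 10]
12 → extends → [7, 10, 12]
13 → extends → [7, 10, 12, 13]
16 → extends → [7, 10, 12, 13, 16]
16 → already a tail → [7, 10, 12, 13, 16]
19 → extends → [7, 10, 12, 13, 16, 19]
22 → extends → [7, 10, 12, 13, 16, 19, 22]
25 → extends → [7, 10, 12, 13, 16, 19, 22, 25]
20 → replaces 22 → [7, 10, 12, 13, 16, 19, 20, 25]
Length 8; one witness is 7, 10, 12, 13, 16, 19, 22, 25.

7, 10, 12, 13, 16, 19, 22, 25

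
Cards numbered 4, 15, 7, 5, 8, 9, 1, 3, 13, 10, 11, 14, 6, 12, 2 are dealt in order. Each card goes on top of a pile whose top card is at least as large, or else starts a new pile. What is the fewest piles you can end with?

7

Place each on the leftmost legal pile:
4 → new pile 1 (tops now [4])
15 → new pile 2 (tops now [4, 15])
7 → pile 2 (tops now [4, 7])
5 → pile 2 (tops now [4, 5])
8 → new pile 3 (tops now [4, 5, 8])
9 → new pile 4 (tops now [4, 5, 8, 9])
1 → pile 1 (tops now [1, 5, 8, 9])
3 → pile 2 (tops now [1, 3, 8, 9])
13 → new pile 5 (tops now [1, 3, 8, 9, 13])
10 → pile 5 (tops now [1, 3, 8, 9, 10])
11 → new pile 6 (tops now [1, 3, 8, 9, 10, 11])
14 → new pile 7 (tops now [1, 3, 8, 9, 10, 11, 14])
6 → pile 3 (tops now [1, 3, 6, 9, 10, 11, 14])
12 → pile 7 (tops now [1, 3, 6, 9, 10, 11, 12])
2 → pile 2 (tops now [1, 2, 6, 9, 10, 11, 12])
Seven piles.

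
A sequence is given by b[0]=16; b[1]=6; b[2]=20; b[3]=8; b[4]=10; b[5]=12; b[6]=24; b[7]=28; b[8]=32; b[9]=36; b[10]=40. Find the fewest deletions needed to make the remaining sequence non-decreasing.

Fewest deletions = n − (longest non-decreasing subsequence).
i:      0  1  2  3  4  5  6  7  8  9 10
b[i]:  16  6 20  8 10 12 24 28 32 36 40
dp:     1  1  2  2  3  4  5  6  7  8  9
max dp = 9, so deletions = 11 − 9 = 2.

2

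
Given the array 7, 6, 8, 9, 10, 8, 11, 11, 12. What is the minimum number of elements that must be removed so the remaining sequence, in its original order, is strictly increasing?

3

Fewest deletions = n − (longest strictly increasing subsequence).
Patience tails:
7 → extends → [7]
6 → replaces 7 → [6]
8 → extends → [6, 8]
9 → extends → [6, 8, 9]
10 → extends → [6, 8, 9, 10]
8 → already a tail → [6, 8, 9, 10]
11 → extends → [6, 8, 9, 10, 11]
11 → already a tail → [6, 8, 9, 10, 11]
12 → extends → [6, 8, 9, 10, 11, 12]
Longest strictly increasing subsequence has length 6, so deletions = 9 − 6 = 3.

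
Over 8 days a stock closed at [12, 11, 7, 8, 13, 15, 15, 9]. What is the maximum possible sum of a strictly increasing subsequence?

Let S[i] be the best sum of a strictly increasing subsequence ending at i:
i:      1  2  3  4  5  6  7  8
a[i]:  12 11  7  8 13 15 15  9
S:     12 11  7 15 28 43 43 24
Maximum is 43 (e.g. 7 + 8 + 13 + 15).

43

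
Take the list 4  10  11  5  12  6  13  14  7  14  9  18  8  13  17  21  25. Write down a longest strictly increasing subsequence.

Patience tails give the LIS length; then backtrack through the dp parents:
4 → extends → [4]
10 → extends → [4, 10]
11 → extends → [4, 10, 11]
5 → replaces 10 → [4, 5, 11]
12 → extends → [4, 5, 11, 12]
6 → replaces 11 → [4, 5, 6, 12]
13 → extends → [4, 5, 6, 12, 13]
14 → extends → [4, 5, 6, 12, 13, 14]
7 → replaces 12 → [4, 5, 6, 7, 13, 14]
14 → already a tail → [4, 5, 6, 7, 13, 14]
9 → replaces 13 → [4, 5, 6, 7, 9, 14]
18 → extends → [4, 5, 6, 7, 9, 14, 18]
8 → replaces 9 → [4, 5, 6, 7, 8, 14, 18]
13 → replaces 14 → [4, 5, 6, 7, 8, 13, 18]
17 → replaces 18 → [4, 5, 6, 7, 8, 13, 17]
21 → extends → [4, 5, 6, 7, 8, 13, 17, 21]
25 → extends → [4, 5, 6, 7, 8, 13, 17, 21, 25]
Length 9; one witness is 4, 10, 11, 12, 13, 14, 18, 21, 25.

4, 10, 11, 12, 13, 14, 18, 21, 25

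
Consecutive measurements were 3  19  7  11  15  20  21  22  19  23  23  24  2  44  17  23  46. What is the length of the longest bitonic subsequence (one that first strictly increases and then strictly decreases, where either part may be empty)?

inc[i] = longest strictly increasing subsequence ending at i; dec[i] = longest strictly decreasing subsequence starting at i:
i:      1  2  3  4  5  6  7  8  9 10 11 12 13 14 15 16 17
a[i]:   3 19  7 11 15 20 21 22 19 23 23 24  2 44 17 23 46
inc:    1  2  2  3  4  5  6  7  5  8  8  9  1 10  5  8 11
dec:    2  3  2  2  2  3  3  3  2  2  2  2  1  2  1  1  1
Best peak at i=14 (value 44): inc=10, dec=2, length 10+2−1 = 11.

11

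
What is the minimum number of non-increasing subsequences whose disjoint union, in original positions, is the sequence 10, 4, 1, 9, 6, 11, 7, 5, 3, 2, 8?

4

The minimum number of non-increasing subsequences covering a sequence equals the length of its longest strictly increasing subsequence.
LIS length is 4 (e.g. 4, 6, 7, 8), so 4 piles are needed.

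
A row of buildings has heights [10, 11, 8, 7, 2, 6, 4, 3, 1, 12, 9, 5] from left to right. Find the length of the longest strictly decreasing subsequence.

7

Negate each value so 'decreasing' becomes 'increasing', then run patience tails on the negated sequence:
-10 → extends → [-10]
-11 → replaces -10 → [-11]
-8 → extends → [-11, -8]
-7 → extends → [-11, -8, -7]
-2 → extends → [-11, -8, -7, -2]
-6 → replaces -2 → [-11, -8, -7, -6]
-4 → extends → [-11, -8, -7, -6, -4]
-3 → extends → [-11, -8, -7, -6, -4, -3]
-1 → extends → [-11, -8, -7, -6, -4, -3, -1]
-12 → replaces -11 → [-12, -8, -7, -6, -4, -3, -1]
-9 → replaces -8 → [-12, -9, -7, -6, -4, -3, -1]
-5 → replaces -4 → [-12, -9, -7, -6, -5, -3, -1]
Seven tails, so the longest strictly decreasing subsequence of the original has length 7.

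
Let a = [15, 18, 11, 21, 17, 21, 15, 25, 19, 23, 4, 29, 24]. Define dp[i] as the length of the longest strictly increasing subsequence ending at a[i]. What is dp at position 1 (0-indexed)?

dp[i] = 1 + max{dp[j] : j<i, a[j]<a[i]} (or 1 if no such j):
i:      0  1  2  3  4  5  6  7  8  9 10 11 12
a[i]:  15 18 11 21 17 21 15 25 19 23  4 29 24
dp:     1  2  1  3  2  3  2  4  3  4  1  5  5
At index 1 the value is 2.

2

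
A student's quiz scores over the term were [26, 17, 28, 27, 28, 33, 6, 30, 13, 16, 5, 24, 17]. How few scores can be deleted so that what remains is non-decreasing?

9

Fewest deletions = n − (longest non-decreasing subsequence).
Patience tails:
26 → extends → [26]
17 → replaces 26 → [17]
28 → extends → [17, 28]
27 → replaces 28 → [17, 27]
28 → extends → [17, 27, 28]
33 → extends → [17, 27, 28, 33]
6 → replaces 17 → [6, 27, 28, 33]
30 → replaces 33 → [6, 27, 28, 30]
13 → replaces 27 → [6, 13, 28, 30]
16 → replaces 28 → [6, 13, 16, 30]
5 → replaces 6 → [5, 13, 16, 30]
24 → replaces 30 → [5, 13, 16, 24]
17 → replaces 24 → [5, 13, 16, 17]
Longest non-decreasing subsequence has length 4, so deletions = 13 − 4 = 9.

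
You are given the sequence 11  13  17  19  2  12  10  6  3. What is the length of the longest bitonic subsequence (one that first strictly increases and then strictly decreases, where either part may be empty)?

8

inc[i] = longest strictly increasing subsequence ending at i; dec[i] = longest strictly decreasing subsequence starting at i:
i:      1  2  3  4  5  6  7  8  9
a[i]:  11 13 17 19  2 12 10  6  3
inc:    1  2  3  4  1  2  2  2  2
dec:    4  5  5  5  1  4  3  2  1
Best peak at i=4 (value 19): inc=4, dec=5, length 4+5−1 = 8.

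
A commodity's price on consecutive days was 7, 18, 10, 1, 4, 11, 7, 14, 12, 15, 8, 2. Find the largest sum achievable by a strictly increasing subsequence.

Let S[i] be the best sum of a strictly increasing subsequence ending at i:
i:      1  2  3  4  5  6  7  8  9 10 11 12
a[i]:   7 18 10  1  4 11  7 14 12 15  8  2
S:      7 25 17  1  5 28 12 42 40 57 20  3
Maximum is 57 (e.g. 7 + 10 + 11 + 14 + 15).

57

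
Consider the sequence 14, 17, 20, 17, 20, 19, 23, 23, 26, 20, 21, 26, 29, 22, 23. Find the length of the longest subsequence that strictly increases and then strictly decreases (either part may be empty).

inc[i] = longest strictly increasing subsequence ending at i; dec[i] = longest strictly decreasing subsequence starting at i:
i:      1  2  3  4  5  6  7  8  9 10 11 12 13 14 15
a[i]:  14 17 20 17 20 19 23 23 26 20 21 26 29 22 23
inc:    1  2  3  2  3  3  4  4  5  4  5  6  7  6  7
dec:    1  1  2  1  2  1  2  2  2  1  1  2  2  1  1
Best peak at i=13 (value 29): inc=7, dec=2, length 7+2−1 = 8.

8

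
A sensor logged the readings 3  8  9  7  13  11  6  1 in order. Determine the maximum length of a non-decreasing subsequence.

4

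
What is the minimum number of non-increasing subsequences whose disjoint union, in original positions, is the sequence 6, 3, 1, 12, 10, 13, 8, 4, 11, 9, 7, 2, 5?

The minimum number of non-increasing subsequences covering a sequence equals the length of its longest strictly increasing subsequence.
LIS length is 3 (e.g. 6, 12, 13), so 3 piles are needed.

3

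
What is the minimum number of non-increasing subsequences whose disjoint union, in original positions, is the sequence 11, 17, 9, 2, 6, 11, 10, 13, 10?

4

Place each on the leftmost legal pile:
11 → new pile 1 (tops now [11])
17 → new pile 2 (tops now [11, 17])
9 → pile 1 (tops now [9, 17])
2 → pile 1 (tops now [2, 17])
6 → pile 2 (tops now [2, 6])
11 → new pile 3 (tops now [2, 6, 11])
10 → pile 3 (tops now [2, 6, 10])
13 → new pile 4 (tops now [2, 6, 10, 13])
10 → pile 3 (tops now [2, 6, 10, 13])
Four piles.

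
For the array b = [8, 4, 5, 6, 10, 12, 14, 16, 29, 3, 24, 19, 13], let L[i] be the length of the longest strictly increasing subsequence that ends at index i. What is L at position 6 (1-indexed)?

dp[i] = 1 + max{dp[j] : j<i, b[j]<b[i]} (or 1 if no such j):
i:      1  2  3  4  5  6  7  8  9 10 11 12 13
b[i]:   8  4  5  6 10 12 14 16 29  3 24 19 13
dp:     1  1  2  3  4  5  6  7  8  1  8  8  6
At index 6 the value is 5.

5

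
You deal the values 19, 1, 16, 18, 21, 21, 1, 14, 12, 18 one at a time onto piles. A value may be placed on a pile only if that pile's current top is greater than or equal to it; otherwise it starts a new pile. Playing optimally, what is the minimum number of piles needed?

Place each on the leftmost legal pile:
19 → new pile 1 (tops now [19])
1 → pile 1 (tops now [1])
16 → new pile 2 (tops now [1, 16])
18 → new pile 3 (tops now [1, 16, 18])
21 → new pile 4 (tops now [1, 16, 18, 21])
21 → pile 4 (tops now [1, 16, 18, 21])
1 → pile 1 (tops now [1, 16, 18, 21])
14 → pile 2 (tops now [1, 14, 18, 21])
12 → pile 2 (tops now [1, 12, 18, 21])
18 → pile 3 (tops now [1, 12, 18, 21])
Four piles.

4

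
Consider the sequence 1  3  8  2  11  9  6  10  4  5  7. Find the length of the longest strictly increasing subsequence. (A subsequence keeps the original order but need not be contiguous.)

5

Track the smallest tail for each achievable length (strict):
1 → extends → [1]
3 → extends → [1, 3]
8 → extends → [1, 3, 8]
2 → replaces 3 → [1, 2, 8]
11 → extends → [1, 2, 8, 11]
9 → replaces 11 → [1, 2, 8, 9]
6 → replaces 8 → [1, 2, 6, 9]
10 → extends → [1, 2, 6, 9, 10]
4 → replaces 6 → [1, 2, 4, 9, 10]
5 → replaces 9 → [1, 2, 4, 5, 10]
7 → replaces 10 → [1, 2, 4, 5, 7]
Five tails, so the longest strictly increasing subsequence has length 5 (e.g. 1, 3, 8, 9, 10).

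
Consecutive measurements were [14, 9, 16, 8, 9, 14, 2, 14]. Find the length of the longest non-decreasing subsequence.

Track the smallest tail for each achievable length (allowing ties):
14 → extends → [14]
9 → replaces 14 → [9]
16 → extends → [9, 16]
8 → replaces 9 → [8, 16]
9 → replaces 16 → [8, 9]
14 → extends → [8, 9, 14]
2 → replaces 8 → [2, 9, 14]
14 → extends → [2, 9, 14, 14]
Four tails, so the longest non-decreasing subsequence has length 4 (e.g. 9, 9, 14, 14).

4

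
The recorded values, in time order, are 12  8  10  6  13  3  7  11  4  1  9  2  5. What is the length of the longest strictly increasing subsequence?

Track the smallest tail for each achievable length (strict):
12 → extends → [12]
8 → replaces 12 → [8]
10 → extends → [8, 10]
6 → replaces 8 → [6, 10]
13 → extends → [6, 10, 13]
3 → replaces 6 → [3, 10, 13]
7 → replaces 10 → [3, 7, 13]
11 → replaces 13 → [3, 7, 11]
4 → replaces 7 → [3, 4, 11]
1 → replaces 3 → [1, 4, 11]
9 → replaces 11 → [1, 4, 9]
2 → replaces 4 → [1, 2, 9]
5 → replaces 9 → [1, 2, 5]
Three tails, so the longest strictly increasing subsequence has length 3 (e.g. 8, 10, 13).

3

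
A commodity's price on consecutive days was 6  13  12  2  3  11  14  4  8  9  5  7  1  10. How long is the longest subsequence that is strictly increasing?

Track the smallest tail for each achievable length (strict):
6 → extends → [6]
13 → extends → [6, 13]
12 → replaces 13 → [6, 12]
2 → replaces 6 → [2, 12]
3 → replaces 12 → [2, 3]
11 → extends → [2, 3, 11]
14 → extends → [2, 3, 11, 14]
4 → replaces 11 → [2, 3, 4, 14]
8 → replaces 14 → [2, 3, 4, 8]
9 → extends → [2, 3, 4, 8, 9]
5 → replaces 8 → [2, 3, 4, 5, 9]
7 → replaces 9 → [2, 3, 4, 5, 7]
1 → replaces 2 → [1, 3, 4, 5, 7]
10 → extends → [1, 3, 4, 5, 7, 10]
Six tails, so the longest strictly increasing subsequence has length 6 (e.g. 2, 3, 4, 8, 9, 10).

6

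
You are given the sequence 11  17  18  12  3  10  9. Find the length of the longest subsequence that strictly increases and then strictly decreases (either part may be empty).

6

inc[i] = longest strictly increasing subsequence ending at i; dec[i] = longest strictly decreasing subsequence starting at i:
i:      1  2  3  4  5  6  7
a[i]:  11 17 18 12  3 10  9
inc:    1  2  3  2  1  2  2
dec:    3  4  4  3  1  2  1
Best peak at i=3 (value 18): inc=3, dec=4, length 3+4−1 = 6.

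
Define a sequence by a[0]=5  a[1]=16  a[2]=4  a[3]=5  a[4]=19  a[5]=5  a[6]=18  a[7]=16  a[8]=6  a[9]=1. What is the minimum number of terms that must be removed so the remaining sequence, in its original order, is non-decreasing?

6

Fewest deletions = n − (longest non-decreasing subsequence).
i:      0  1  2  3  4  5  6  7  8  9
a[i]:   5 16  4  5 19  5 18 16  6  1
dp:     1  2  1  2  3  3  4  4  4  1
max dp = 4, so deletions = 10 − 4 = 6.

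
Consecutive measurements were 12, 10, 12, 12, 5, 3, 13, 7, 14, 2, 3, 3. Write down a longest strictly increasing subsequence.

10, 12, 13, 14

Patience tails give the LIS length; then backtrack through the dp parents:
12 → extends → [12]
10 → replaces 12 → [10]
12 → extends → [10, 12]
12 → already a tail → [10, 12]
5 → replaces 10 → [5, 12]
3 → replaces 5 → [3, 12]
13 → extends → [3, 12, 13]
7 → replaces 12 → [3, 7, 13]
14 → extends → [3, 7, 13, 14]
2 → replaces 3 → [2, 7, 13, 14]
3 → replaces 7 → [2, 3, 13, 14]
3 → already a tail → [2, 3, 13, 14]
Length 4; one witness is 10, 12, 13, 14.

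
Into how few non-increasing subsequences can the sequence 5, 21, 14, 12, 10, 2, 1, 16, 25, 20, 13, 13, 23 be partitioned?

5

Place each on the leftmost legal pile:
5 → new pile 1 (tops now [5])
21 → new pile 2 (tops now [5, 21])
14 → pile 2 (tops now [5, 14])
12 → pile 2 (tops now [5, 12])
10 → pile 2 (tops now [5, 10])
2 → pile 1 (tops now [2, 10])
1 → pile 1 (tops now [1, 10])
16 → new pile 3 (tops now [1, 10, 16])
25 → new pile 4 (tops now [1, 10, 16, 25])
20 → pile 4 (tops now [1, 10, 16, 20])
13 → pile 3 (tops now [1, 10, 13, 20])
13 → pile 3 (tops now [1, 10, 13, 20])
23 → new pile 5 (tops now [1, 10, 13, 20, 23])
Five piles.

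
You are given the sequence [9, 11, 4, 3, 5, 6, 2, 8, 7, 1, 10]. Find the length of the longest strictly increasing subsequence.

Track the smallest tail for each achievable length (strict):
9 → extends → [9]
11 → extends → [9, 11]
4 → replaces 9 → [4, 11]
3 → replaces 4 → [3, 11]
5 → replaces 11 → [3, 5]
6 → extends → [3, 5, 6]
2 → replaces 3 → [2, 5, 6]
8 → extends → [2, 5, 6, 8]
7 → replaces 8 → [2, 5, 6, 7]
1 → replaces 2 → [1, 5, 6, 7]
10 → extends → [1, 5, 6, 7, 10]
Five tails, so the longest strictly increasing subsequence has length 5 (e.g. 4, 5, 6, 8, 10).

5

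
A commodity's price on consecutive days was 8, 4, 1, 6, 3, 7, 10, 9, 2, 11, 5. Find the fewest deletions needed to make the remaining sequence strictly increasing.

6

Fewest deletions = n − (longest strictly increasing subsequence).
Patience tails:
8 → extends → [8]
4 → replaces 8 → [4]
1 → replaces 4 → [1]
6 → extends → [1, 6]
3 → replaces 6 → [1, 3]
7 → extends → [1, 3, 7]
10 → extends → [1, 3, 7, 10]
9 → replaces 10 → [1, 3, 7, 9]
2 → replaces 3 → [1, 2, 7, 9]
11 → extends → [1, 2, 7, 9, 11]
5 → replaces 7 → [1, 2, 5, 9, 11]
Longest strictly increasing subsequence has length 5, so deletions = 11 − 5 = 6.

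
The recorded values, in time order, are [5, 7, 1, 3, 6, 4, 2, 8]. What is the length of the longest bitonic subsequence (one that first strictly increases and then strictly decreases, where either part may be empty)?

5

inc[i] = longest strictly increasing subsequence ending at i; dec[i] = longest strictly decreasing subsequence starting at i:
i:     1 2 3 4 5 6 7 8
a[i]:  5 7 1 3 6 4 2 8
inc:   1 2 1 2 3 3 2 4
dec:   3 4 1 2 3 2 1 1
Best peak at i=2 (value 7): inc=2, dec=4, length 2+4−1 = 5.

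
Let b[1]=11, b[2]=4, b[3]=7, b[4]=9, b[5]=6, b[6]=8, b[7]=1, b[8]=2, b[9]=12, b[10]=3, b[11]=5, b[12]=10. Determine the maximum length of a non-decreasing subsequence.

5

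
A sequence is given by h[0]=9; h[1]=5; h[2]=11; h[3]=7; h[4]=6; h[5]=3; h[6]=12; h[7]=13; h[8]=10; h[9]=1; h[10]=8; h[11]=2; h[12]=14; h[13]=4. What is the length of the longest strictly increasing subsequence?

5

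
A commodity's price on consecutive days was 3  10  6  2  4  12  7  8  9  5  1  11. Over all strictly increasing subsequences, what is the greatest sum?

Let S[i] be the best sum of a strictly increasing subsequence ending at i:
i:      1  2  3  4  5  6  7  8  9 10 11 12
a[i]:   3 10  6  2  4 12  7  8  9  5  1 11
S:      3 13  9  2  7 25 16 24 33 12  1 44
Maximum is 44 (e.g. 3 + 6 + 7 + 8 + 9 + 11).

44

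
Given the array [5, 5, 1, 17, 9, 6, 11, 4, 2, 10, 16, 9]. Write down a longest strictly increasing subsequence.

Patience tails give the LIS length; then backtrack through the dp parents:
5 → extends → [5]
5 → already a tail → [5]
1 → replaces 5 → [1]
17 → extends → [1, 17]
9 → replaces 17 → [1, 9]
6 → replaces 9 → [1, 6]
11 → extends → [1, 6, 11]
4 → replaces 6 → [1, 4, 11]
2 → replaces 4 → [1, 2, 11]
10 → replaces 11 → [1, 2, 10]
16 → extends → [1, 2, 10, 16]
9 → replaces 10 → [1, 2, 9, 16]
Length 4; one witness is 5, 9, 11, 16.

5, 9, 11, 16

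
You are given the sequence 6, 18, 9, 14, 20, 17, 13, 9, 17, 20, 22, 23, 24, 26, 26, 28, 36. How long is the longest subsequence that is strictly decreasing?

Negate each value so 'decreasing' becomes 'increasing', then run patience tails on the negated sequence:
-6 → extends → [-6]
-18 → replaces -6 → [-18]
-9 → extends → [-18, -9]
-14 → replaces -9 → [-18, -14]
-20 → replaces -18 → [-20, -14]
-17 → replaces -14 → [-20, -17]
-13 → extends → [-20, -17, -13]
-9 → extends → [-20, -17, -13, -9]
-17 → already a tail → [-20, -17, -13, -9]
-20 → already a tail → [-20, -17, -13, -9]
-22 → replaces -20 → [-22, -17, -13, -9]
-23 → replaces -22 → [-23, -17, -13, -9]
-24 → replaces -23 → [-24, -17, -13, -9]
-26 → replaces -24 → [-26, -17, -13, -9]
-26 → already a tail → [-26, -17, -13, -9]
-28 → replaces -26 → [-28, -17, -13, -9]
-36 → replaces -28 → [-36, -17, -13, -9]
Four tails, so the longest strictly decreasing subsequence of the original has length 4.

4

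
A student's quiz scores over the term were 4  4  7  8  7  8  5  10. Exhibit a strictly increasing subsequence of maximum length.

Patience tails give the LIS length; then backtrack through the dp parents:
4 → extends → [4]
4 → already a tail → [4]
7 → extends → [4, 7]
8 → extends → [4, 7, 8]
7 → already a tail → [4, 7, 8]
8 → already a tail → [4, 7, 8]
5 → replaces 7 → [4, 5, 8]
10 → extends → [4, 5, 8, 10]
Length 4; one witness is 4, 7, 8, 10.

4, 7, 8, 10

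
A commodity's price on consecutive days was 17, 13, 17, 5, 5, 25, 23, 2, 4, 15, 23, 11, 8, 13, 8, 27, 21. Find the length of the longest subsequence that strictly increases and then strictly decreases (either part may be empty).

inc[i] = longest strictly increasing subsequence ending at i; dec[i] = longest strictly decreasing subsequence starting at i:
i:      1  2  3  4  5  6  7  8  9 10 11 12 13 14 15 16 17
a[i]:  17 13 17  5  5 25 23  2  4 15 23 11  8 13  8 27 21
inc:    1  1  2  1  1  3  3  1  2  3  4  3  3  4  3  5  5
dec:    4  3  4  2  2  5  4  1  1  3  3  2  1  2  1  2  1
Best peak at i=6 (value 25): inc=3, dec=5, length 3+5−1 = 7.

7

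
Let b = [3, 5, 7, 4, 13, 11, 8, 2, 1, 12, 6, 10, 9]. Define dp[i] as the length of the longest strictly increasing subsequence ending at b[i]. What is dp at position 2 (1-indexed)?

2

dp[i] = 1 + max{dp[j] : j<i, b[j]<b[i]} (or 1 if no such j):
i:      1  2  3  4  5  6  7  8  9 10 11 12 13
b[i]:   3  5  7  4 13 11  8  2  1 12  6 10  9
dp:     1  2  3  2  4  4  4  1  1  5  3  5  5
At index 2 the value is 2.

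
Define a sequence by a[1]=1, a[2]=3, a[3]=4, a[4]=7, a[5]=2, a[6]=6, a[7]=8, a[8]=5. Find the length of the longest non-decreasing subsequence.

5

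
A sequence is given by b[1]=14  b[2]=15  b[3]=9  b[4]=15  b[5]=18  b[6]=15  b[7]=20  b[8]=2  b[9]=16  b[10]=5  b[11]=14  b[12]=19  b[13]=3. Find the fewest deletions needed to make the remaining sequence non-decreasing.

7

Fewest deletions = n − (longest non-decreasing subsequence).
i:      1  2  3  4  5  6  7  8  9 10 11 12 13
b[i]:  14 15  9 15 18 15 20  2 16  5 14 19  3
dp:     1  2  1  3  4  4  5  1  5  2  3  6  2
max dp = 6, so deletions = 13 − 6 = 7.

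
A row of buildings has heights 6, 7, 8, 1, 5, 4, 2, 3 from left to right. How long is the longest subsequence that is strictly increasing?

3

Let dp[i] be the length of the longest such subsequence ending at index i:
i:     1 2 3 4 5 6 7 8
a[i]:  6 7 8 1 5 4 2 3
dp:    1 2 3 1 2 2 2 3
Maximum dp value is 3.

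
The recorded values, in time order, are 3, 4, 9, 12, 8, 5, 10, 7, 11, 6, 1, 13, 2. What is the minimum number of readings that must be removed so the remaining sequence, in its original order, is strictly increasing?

7

Fewest deletions = n − (longest strictly increasing subsequence).
Patience tails:
3 → extends → [3]
4 → extends → [3, 4]
9 → extends → [3, 4, 9]
12 → extends → [3, 4, 9, 12]
8 → replaces 9 → [3, 4, 8, 12]
5 → replaces 8 → [3, 4, 5, 12]
10 → replaces 12 → [3, 4, 5, 10]
7 → replaces 10 → [3, 4, 5, 7]
11 → extends → [3, 4, 5, 7, 11]
6 → replaces 7 → [3, 4, 5, 6, 11]
1 → replaces 3 → [1, 4, 5, 6, 11]
13 → extends → [1, 4, 5, 6, 11, 13]
2 → replaces 4 → [1, 2, 5, 6, 11, 13]
Longest strictly increasing subsequence has length 6, so deletions = 13 − 6 = 7.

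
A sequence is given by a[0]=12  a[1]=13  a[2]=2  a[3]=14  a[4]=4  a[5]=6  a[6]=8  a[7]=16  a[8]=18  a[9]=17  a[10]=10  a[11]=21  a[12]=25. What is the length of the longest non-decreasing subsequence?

Track the smallest tail for each achievable length (allowing ties):
12 → extends → [12]
13 → extends → [12, 13]
2 → replaces 12 → [2, 13]
14 → extends → [2, 13, 14]
4 → replaces 13 → [2, 4, 14]
6 → replaces 14 → [2, 4, 6]
8 → extends → [2, 4, 6, 8]
16 → extends → [2, 4, 6, 8, 16]
18 → extends → [2, 4, 6, 8, 16, 18]
17 → replaces 18 → [2, 4, 6, 8, 16, 17]
10 → replaces 16 → [2, 4, 6, 8, 10, 17]
21 → extends → [2, 4, 6, 8, 10, 17, 21]
25 → extends → [2, 4, 6, 8, 10, 17, 21, 25]
Eight tails, so the longest non-decreasing subsequence has length 8 (e.g. 2, 4, 6, 8, 16, 18, 21, 25).

8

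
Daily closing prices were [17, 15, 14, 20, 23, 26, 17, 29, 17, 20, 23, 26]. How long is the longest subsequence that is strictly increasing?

5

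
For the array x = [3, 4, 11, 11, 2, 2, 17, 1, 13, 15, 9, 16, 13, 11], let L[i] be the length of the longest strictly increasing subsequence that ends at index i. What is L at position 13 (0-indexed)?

4

dp[i] = 1 + max{dp[j] : j<i, x[j]<x[i]} (or 1 if no such j):
i:      0  1  2  3  4  5  6  7  8  9 10 11 12 13
x[i]:   3  4 11 11  2  2 17  1 13 15  9 16 13 11
dp:     1  2  3  3  1  1  4  1  4  5  3  6  4  4
At index 13 the value is 4.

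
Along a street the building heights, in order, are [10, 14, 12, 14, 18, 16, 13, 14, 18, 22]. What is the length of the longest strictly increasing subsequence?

Let dp[i] be the length of the longest such subsequence ending at index i:
i:      1  2  3  4  5  6  7  8  9 10
a[i]:  10 14 12 14 18 16 13 14 18 22
dp:     1  2  2  3  4  4  3  4  5  6
Maximum dp value is 6.

6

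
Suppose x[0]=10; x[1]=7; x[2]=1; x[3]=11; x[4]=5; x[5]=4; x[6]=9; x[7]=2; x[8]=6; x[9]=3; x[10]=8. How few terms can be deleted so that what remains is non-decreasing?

7

Fewest deletions = n − (longest non-decreasing subsequence).
i:      0  1  2  3  4  5  6  7  8  9 10
x[i]:  10  7  1 11  5  4  9  2  6  3  8
dp:     1  1  1  2  2  2  3  2  3  3  4
max dp = 4, so deletions = 11 − 4 = 7.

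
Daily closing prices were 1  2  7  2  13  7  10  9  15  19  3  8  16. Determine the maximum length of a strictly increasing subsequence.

Let dp[i] be the length of the longest such subsequence ending at index i:
i:      1  2  3  4  5  6  7  8  9 10 11 12 13
a[i]:   1  2  7  2 13  7 10  9 15 19  3  8 16
dp:     1  2  3  2  4  3  4  4  5  6  3  4  6
Maximum dp value is 6.

6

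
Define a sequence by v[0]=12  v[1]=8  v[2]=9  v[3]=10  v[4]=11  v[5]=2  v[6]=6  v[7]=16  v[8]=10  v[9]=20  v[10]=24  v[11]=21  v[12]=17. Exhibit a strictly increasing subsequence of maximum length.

8, 9, 10, 11, 16, 20, 24

Patience tails give the LIS length; then backtrack through the dp parents:
12 → extends → [12]
8 → replaces 12 → [8]
9 → extends → [8, 9]
10 → extends → [8, 9, 10]
11 → extends → [8, 9, 10, 11]
2 → replaces 8 → [2, 9, 10, 11]
6 → replaces 9 → [2, 6, 10, 11]
16 → extends → [2, 6, 10, 11, 16]
10 → already a tail → [2, 6, 10, 11, 16]
20 → extends → [2, 6, 10, 11, 16, 20]
24 → extends → [2, 6, 10, 11, 16, 20, 24]
21 → replaces 24 → [2, 6, 10, 11, 16, 20, 21]
17 → replaces 20 → [2, 6, 10, 11, 16, 17, 21]
Length 7; one witness is 8, 9, 10, 11, 16, 20, 24.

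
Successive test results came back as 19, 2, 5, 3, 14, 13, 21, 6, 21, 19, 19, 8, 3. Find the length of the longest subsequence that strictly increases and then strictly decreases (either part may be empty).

inc[i] = longest strictly increasing subsequence ending at i; dec[i] = longest strictly decreasing subsequence starting at i:
i:      1  2  3  4  5  6  7  8  9 10 11 12 13
a[i]:  19  2  5  3 14 13 21  6 21 19 19  8  3
inc:    1  1  2  2  3  3  4  3  4  4  4  4  2
dec:    5  1  2  1  4  3  4  2  4  3  3  2  1
Best peak at i=7 (value 21): inc=4, dec=4, length 4+4−1 = 7.

7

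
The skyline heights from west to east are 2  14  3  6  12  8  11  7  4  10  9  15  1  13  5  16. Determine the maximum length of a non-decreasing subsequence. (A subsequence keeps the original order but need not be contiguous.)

7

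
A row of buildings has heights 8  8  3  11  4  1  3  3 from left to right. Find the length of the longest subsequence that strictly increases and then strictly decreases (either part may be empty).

inc[i] = longest strictly increasing subsequence ending at i; dec[i] = longest strictly decreasing subsequence starting at i:
i:      1  2  3  4  5  6  7  8
a[i]:   8  8  3 11  4  1  3  3
inc:    1  1  1  2  2  1  2  2
dec:    3  3  2  3  2  1  1  1
Best peak at i=4 (value 11): inc=2, dec=3, length 2+3−1 = 4.

4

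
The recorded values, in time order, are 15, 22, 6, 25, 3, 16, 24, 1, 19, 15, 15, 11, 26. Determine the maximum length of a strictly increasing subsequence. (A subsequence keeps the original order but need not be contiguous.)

Track the smallest tail for each achievable length (strict):
15 → extends → [15]
22 → extends → [15, 22]
6 → replaces 15 → [6, 22]
25 → extends → [6, 22, 25]
3 → replaces 6 → [3, 22, 25]
16 → replaces 22 → [3, 16, 25]
24 → replaces 25 → [3, 16, 24]
1 → replaces 3 → [1, 16, 24]
19 → replaces 24 → [1, 16, 19]
15 → replaces 16 → [1, 15, 19]
15 → already a tail → [1, 15, 19]
11 → replaces 15 → [1, 11, 19]
26 → extends → [1, 11, 19, 26]
Four tails, so the longest strictly increasing subsequence has length 4 (e.g. 15, 22, 25, 26).

4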